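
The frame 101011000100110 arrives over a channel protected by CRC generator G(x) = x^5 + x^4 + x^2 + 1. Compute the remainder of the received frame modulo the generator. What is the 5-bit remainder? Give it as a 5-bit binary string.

Modulo-2 division of 101011000100110 by 110101:
  pos 0: 101011 XOR 110101 = 011110
  pos 1: 111100 XOR 110101 = 001001
  pos 3: 100100 XOR 110101 = 010001
  pos 4: 100011 XOR 110101 = 010110
  pos 5: 101100 XOR 110101 = 011001
  pos 6: 110010 XOR 110101 = 000111
  pos 9: 111110 XOR 110101 = 001011
Remainder = 01011 (nonzero — an error is detected).

01011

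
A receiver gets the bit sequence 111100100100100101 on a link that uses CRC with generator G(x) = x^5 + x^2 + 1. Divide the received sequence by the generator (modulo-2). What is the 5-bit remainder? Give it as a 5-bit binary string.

00000

Modulo-2 division of 111100100100100101 by 100101:
  pos 0: 111100 XOR 100101 = 011001
  pos 1: 110011 XOR 100101 = 010110
  pos 2: 101100 XOR 100101 = 001001
  pos 4: 100101 XOR 100101 = 000000
  pos 12: 100101 XOR 100101 = 000000
Remainder = 00000 (zero — the frame passes the CRC check).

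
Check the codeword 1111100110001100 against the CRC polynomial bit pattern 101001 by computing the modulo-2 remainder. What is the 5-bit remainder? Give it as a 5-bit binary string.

11010

Modulo-2 division of 1111100110001100 by 101001:
  pos 0: 111110 XOR 101001 = 010111
  pos 1: 101110 XOR 101001 = 000111
  pos 4: 111110 XOR 101001 = 010111
  pos 5: 101110 XOR 101001 = 000111
  pos 8: 111011 XOR 101001 = 010010
  pos 9: 100100 XOR 101001 = 001101
Remainder = 11010 (nonzero — an error is detected).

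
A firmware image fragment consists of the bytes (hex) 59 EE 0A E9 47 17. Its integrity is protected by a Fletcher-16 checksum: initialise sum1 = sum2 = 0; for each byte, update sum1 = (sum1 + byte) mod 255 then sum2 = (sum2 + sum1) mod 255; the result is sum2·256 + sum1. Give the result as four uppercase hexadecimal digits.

4E9A

Running sums (mod 255):
  after byte 0 (59): sum1=89, sum2=89
  after byte 1 (EE): sum1=72, sum2=161
  after byte 2 (0A): sum1=82, sum2=243
  after byte 3 (E9): sum1=60, sum2=48
  after byte 4 (47): sum1=131, sum2=179
  after byte 5 (17): sum1=154, sum2=78
Checksum = sum2·256 + sum1 = 78·256 + 154 = 20122 = 0x4E9A.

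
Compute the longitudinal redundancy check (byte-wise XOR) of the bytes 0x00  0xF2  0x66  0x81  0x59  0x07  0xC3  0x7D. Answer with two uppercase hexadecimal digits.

XOR the bytes together:
  start with 0x00
  0x00 ⊕ 0xF2 = 0xF2
  0xF2 ⊕ 0x66 = 0x94
  0x94 ⊕ 0x81 = 0x15
  0x15 ⊕ 0x59 = 0x4C
  0x4C ⊕ 0x07 = 0x4B
  0x4B ⊕ 0xC3 = 0x88
  0x88 ⊕ 0x7D = 0xF5

F5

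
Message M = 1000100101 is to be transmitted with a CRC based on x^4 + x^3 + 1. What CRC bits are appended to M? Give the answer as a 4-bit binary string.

Append 4 zeros: 10001001010000. Divide by 11001 (XOR where the leading bit is 1):
  pos 0: 10001 XOR 11001 = 01000
  pos 1: 10000 XOR 11001 = 01001
  pos 2: 10010 XOR 11001 = 01011
  pos 3: 10111 XOR 11001 = 01110
  pos 4: 11100 XOR 11001 = 00101
  pos 6: 10110 XOR 11001 = 01111
  pos 7: 11110 XOR 11001 = 00111
  pos 9: 11100 XOR 11001 = 00101
Remainder (last 4 bits) = 0101. This is the CRC / FCS.

0101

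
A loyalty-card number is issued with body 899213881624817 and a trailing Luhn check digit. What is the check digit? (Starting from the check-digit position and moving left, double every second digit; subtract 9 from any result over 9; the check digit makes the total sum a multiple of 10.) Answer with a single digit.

4

Partial digits right→left: 7 1 8 4 2 6 1 8 8 3 1 2 9 9 8
Double every second digit counting from the check-digit position (so the 1st, 3rd, 5th, ... of the partial from the right).
  doubled (with −9 where >9): 5 7 4 2 7 2 9 7 → sum 43
  kept as-is: 1 4 6 8 3 2 9 → sum 33
Total = 43 + 33 = 76.
Check digit = (10 − (76 mod 10)) mod 10 = 4.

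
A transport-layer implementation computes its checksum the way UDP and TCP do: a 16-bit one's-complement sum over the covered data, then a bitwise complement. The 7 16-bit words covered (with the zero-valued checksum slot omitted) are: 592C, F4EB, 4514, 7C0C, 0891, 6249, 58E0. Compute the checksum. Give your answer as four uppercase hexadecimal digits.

2D0C

One's-complement addition (fold any carry out of bit 15 back into bit 0):
  0x592C + 0xF4EB = 0x14E17 → wrap carry → 0x4E18
  0x4E18 + 0x4514 = 0x0932C
  0x932C + 0x7C0C = 0x10F38 → wrap carry → 0x0F39
  0x0F39 + 0x0891 = 0x017CA
  0x17CA + 0x6249 = 0x07A13
  0x7A13 + 0x58E0 = 0x0D2F3
One's-complement sum = 0xD2F3.
Checksum = ~0xD2F3 & 0xFFFF = 0x2D0C.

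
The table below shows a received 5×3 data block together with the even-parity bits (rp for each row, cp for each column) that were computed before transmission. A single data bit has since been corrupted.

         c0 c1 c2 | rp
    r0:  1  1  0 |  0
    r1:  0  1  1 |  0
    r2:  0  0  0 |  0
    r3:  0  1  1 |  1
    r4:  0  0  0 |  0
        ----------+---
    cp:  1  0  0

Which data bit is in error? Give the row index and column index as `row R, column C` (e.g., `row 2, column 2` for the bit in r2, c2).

Recompute each row's even parity and compare to rp:
  r0: data parity 0, sent rp 0 → ok
  r1: data parity 0, sent rp 0 → ok
  r2: data parity 0, sent rp 0 → ok
  r3: data parity 0, sent rp 1 → mismatch
  r4: data parity 0, sent rp 0 → ok
Recompute each column's even parity and compare to cp:
  c0: data parity 1, sent cp 1 → ok
  c1: data parity 1, sent cp 0 → mismatch
  c2: data parity 0, sent cp 0 → ok
Exactly one row (r3) and one column (c1) fail → the flipped bit is at their intersection.

row 3, column 1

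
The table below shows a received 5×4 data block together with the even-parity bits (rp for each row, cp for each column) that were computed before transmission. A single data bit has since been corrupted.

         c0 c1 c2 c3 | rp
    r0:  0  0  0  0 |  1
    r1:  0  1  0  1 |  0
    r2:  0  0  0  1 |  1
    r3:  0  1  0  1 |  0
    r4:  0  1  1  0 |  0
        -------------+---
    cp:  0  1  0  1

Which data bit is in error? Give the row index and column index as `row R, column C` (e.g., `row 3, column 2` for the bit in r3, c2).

row 0, column 2

Recompute each row's even parity and compare to rp:
  r0: data parity 0, sent rp 1 → mismatch
  r1: data parity 0, sent rp 0 → ok
  r2: data parity 1, sent rp 1 → ok
  r3: data parity 0, sent rp 0 → ok
  r4: data parity 0, sent rp 0 → ok
Recompute each column's even parity and compare to cp:
  c0: data parity 0, sent cp 0 → ok
  c1: data parity 1, sent cp 1 → ok
  c2: data parity 1, sent cp 0 → mismatch
  c3: data parity 1, sent cp 1 → ok
Exactly one row (r0) and one column (c2) fail → the flipped bit is at their intersection.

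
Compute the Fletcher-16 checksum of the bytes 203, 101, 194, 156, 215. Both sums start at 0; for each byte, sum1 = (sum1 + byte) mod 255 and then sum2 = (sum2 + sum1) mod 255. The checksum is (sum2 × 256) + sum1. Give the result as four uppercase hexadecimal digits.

Running sums (mod 255):
  after byte 0 (203): sum1=203, sum2=203
  after byte 1 (101): sum1=49, sum2=252
  after byte 2 (194): sum1=243, sum2=240
  after byte 3 (156): sum1=144, sum2=129
  after byte 4 (215): sum1=104, sum2=233
Checksum = sum2·256 + sum1 = 233·256 + 104 = 59752 = 0xE968.

E968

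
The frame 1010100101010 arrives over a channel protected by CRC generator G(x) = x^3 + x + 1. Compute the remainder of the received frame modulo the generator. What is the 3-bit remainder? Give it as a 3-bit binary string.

Modulo-2 division of 1010100101010 by 1011:
  pos 0: 1010 XOR 1011 = 0001
  pos 3: 1100 XOR 1011 = 0111
  pos 4: 1111 XOR 1011 = 0100
  pos 5: 1000 XOR 1011 = 0011
  pos 7: 1110 XOR 1011 = 0101
  pos 8: 1011 XOR 1011 = 0000
Remainder = 000 (zero — the frame passes the CRC check).

000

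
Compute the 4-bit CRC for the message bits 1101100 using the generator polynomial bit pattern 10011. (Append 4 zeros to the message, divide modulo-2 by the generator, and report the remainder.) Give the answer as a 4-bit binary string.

1010

Append 4 zeros: 11011000000. Divide by 10011 (XOR where the leading bit is 1):
  pos 0: 11011 XOR 10011 = 01000
  pos 1: 10000 XOR 10011 = 00011
  pos 4: 11000 XOR 10011 = 01011
  pos 5: 10110 XOR 10011 = 00101
Remainder (last 4 bits) = 1010. This is the CRC / FCS.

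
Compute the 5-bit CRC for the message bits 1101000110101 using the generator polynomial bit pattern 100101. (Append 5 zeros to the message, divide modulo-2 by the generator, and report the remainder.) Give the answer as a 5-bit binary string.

01111

Append 5 zeros: 110100011010100000. Divide by 100101 (XOR where the leading bit is 1):
  pos 0: 110100 XOR 100101 = 010001
  pos 1: 100010 XOR 100101 = 000111
  pos 4: 111110 XOR 100101 = 011011
  pos 5: 110111 XOR 100101 = 010010
  pos 6: 100100 XOR 100101 = 000001
  pos 11: 110000 XOR 100101 = 010101
  pos 12: 101010 XOR 100101 = 001111
Remainder (last 5 bits) = 01111. This is the CRC / FCS.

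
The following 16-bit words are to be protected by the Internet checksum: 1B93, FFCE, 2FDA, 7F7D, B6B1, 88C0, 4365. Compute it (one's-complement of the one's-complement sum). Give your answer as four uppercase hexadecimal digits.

B26E

One's-complement addition (fold any carry out of bit 15 back into bit 0):
  0x1B93 + 0xFFCE = 0x11B61 → wrap carry → 0x1B62
  0x1B62 + 0x2FDA = 0x04B3C
  0x4B3C + 0x7F7D = 0x0CAB9
  0xCAB9 + 0xB6B1 = 0x1816A → wrap carry → 0x816B
  0x816B + 0x88C0 = 0x10A2B → wrap carry → 0x0A2C
  0x0A2C + 0x4365 = 0x04D91
One's-complement sum = 0x4D91.
Checksum = ~0x4D91 & 0xFFFF = 0xB26E.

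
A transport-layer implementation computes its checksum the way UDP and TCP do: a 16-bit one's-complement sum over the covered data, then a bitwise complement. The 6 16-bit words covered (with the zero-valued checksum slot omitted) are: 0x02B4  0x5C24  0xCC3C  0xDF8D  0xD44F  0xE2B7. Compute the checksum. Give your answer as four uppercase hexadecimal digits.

3E55

One's-complement addition (fold any carry out of bit 15 back into bit 0):
  0x02B4 + 0x5C24 = 0x05ED8
  0x5ED8 + 0xCC3C = 0x12B14 → wrap carry → 0x2B15
  0x2B15 + 0xDF8D = 0x10AA2 → wrap carry → 0x0AA3
  0x0AA3 + 0xD44F = 0x0DEF2
  0xDEF2 + 0xE2B7 = 0x1C1A9 → wrap carry → 0xC1AA
One's-complement sum = 0xC1AA.
Checksum = ~0xC1AA & 0xFFFF = 0x3E55.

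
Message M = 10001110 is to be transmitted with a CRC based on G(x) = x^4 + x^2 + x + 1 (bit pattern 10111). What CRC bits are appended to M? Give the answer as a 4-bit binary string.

0011

Append 4 zeros: 100011100000. Divide by 10111 (XOR where the leading bit is 1):
  pos 0: 10001 XOR 10111 = 00110
  pos 2: 11011 XOR 10111 = 01100
  pos 3: 11000 XOR 10111 = 01111
  pos 4: 11110 XOR 10111 = 01001
  pos 5: 10010 XOR 10111 = 00101
  pos 7: 10100 XOR 10111 = 00011
Remainder (last 4 bits) = 0011. This is the CRC / FCS.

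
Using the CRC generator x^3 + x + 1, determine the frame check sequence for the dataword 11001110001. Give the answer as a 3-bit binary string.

110

Append 3 zeros: 11001110001000. Divide by 1011 (XOR where the leading bit is 1):
  pos 0: 1100 XOR 1011 = 0111
  pos 1: 1111 XOR 1011 = 0100
  pos 2: 1001 XOR 1011 = 0010
  pos 4: 1010 XOR 1011 = 0001
  pos 7: 1001 XOR 1011 = 0010
  pos 9: 1000 XOR 1011 = 0011
Remainder (last 3 bits) = 110. This is the CRC / FCS.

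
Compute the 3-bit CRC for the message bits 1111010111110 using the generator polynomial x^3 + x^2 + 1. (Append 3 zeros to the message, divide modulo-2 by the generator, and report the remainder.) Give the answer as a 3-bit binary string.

010

Append 3 zeros: 1111010111110000. Divide by 1101 (XOR where the leading bit is 1):
  pos 0: 1111 XOR 1101 = 0010
  pos 2: 1001 XOR 1101 = 0100
  pos 3: 1000 XOR 1101 = 0101
  pos 4: 1011 XOR 1101 = 0110
  pos 5: 1101 XOR 1101 = 0000
  pos 9: 1110 XOR 1101 = 0011
  pos 11: 1100 XOR 1101 = 0001
Remainder (last 3 bits) = 010. This is the CRC / FCS.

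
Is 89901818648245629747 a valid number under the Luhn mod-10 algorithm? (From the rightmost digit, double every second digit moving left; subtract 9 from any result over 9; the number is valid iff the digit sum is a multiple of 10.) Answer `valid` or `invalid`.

valid

From the right, keep odd positions and double even positions (subtract 9 from any doubled value over 9):
  doubled (positions 2,4,...): 8 9 3 8 7 3 2 2 9 7 → sum 58
  kept (positions 1,3,...): 7 7 2 5 2 4 8 8 0 9 → sum 52
Total = 110.
110 mod 10 = 0, so the number is valid.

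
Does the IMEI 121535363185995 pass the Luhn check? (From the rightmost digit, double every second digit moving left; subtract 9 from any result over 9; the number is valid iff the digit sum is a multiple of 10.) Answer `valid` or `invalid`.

invalid

From the right, keep odd positions and double even positions (subtract 9 from any doubled value over 9):
  doubled (positions 2,4,...): 9 1 2 3 1 1 4 → sum 21
  kept (positions 1,3,...): 5 9 8 3 3 3 1 1 → sum 33
Total = 54.
54 mod 10 = 4, so the number is invalid.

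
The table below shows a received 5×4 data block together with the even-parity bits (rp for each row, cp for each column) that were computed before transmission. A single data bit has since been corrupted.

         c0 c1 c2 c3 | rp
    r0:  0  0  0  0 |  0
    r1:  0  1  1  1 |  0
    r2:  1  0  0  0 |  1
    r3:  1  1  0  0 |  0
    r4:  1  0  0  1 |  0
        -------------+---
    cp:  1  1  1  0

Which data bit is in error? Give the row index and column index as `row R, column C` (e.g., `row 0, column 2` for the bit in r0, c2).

row 1, column 1

Recompute each row's even parity and compare to rp:
  r0: data parity 0, sent rp 0 → ok
  r1: data parity 1, sent rp 0 → mismatch
  r2: data parity 1, sent rp 1 → ok
  r3: data parity 0, sent rp 0 → ok
  r4: data parity 0, sent rp 0 → ok
Recompute each column's even parity and compare to cp:
  c0: data parity 1, sent cp 1 → ok
  c1: data parity 0, sent cp 1 → mismatch
  c2: data parity 1, sent cp 1 → ok
  c3: data parity 0, sent cp 0 → ok
Exactly one row (r1) and one column (c1) fail → the flipped bit is at their intersection.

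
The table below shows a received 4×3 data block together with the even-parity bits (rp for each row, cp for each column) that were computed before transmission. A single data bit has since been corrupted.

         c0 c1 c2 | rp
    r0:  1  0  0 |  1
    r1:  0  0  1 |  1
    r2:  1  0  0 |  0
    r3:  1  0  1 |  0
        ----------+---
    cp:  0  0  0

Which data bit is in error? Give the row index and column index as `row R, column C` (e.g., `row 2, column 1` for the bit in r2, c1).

row 2, column 0

Recompute each row's even parity and compare to rp:
  r0: data parity 1, sent rp 1 → ok
  r1: data parity 1, sent rp 1 → ok
  r2: data parity 1, sent rp 0 → mismatch
  r3: data parity 0, sent rp 0 → ok
Recompute each column's even parity and compare to cp:
  c0: data parity 1, sent cp 0 → mismatch
  c1: data parity 0, sent cp 0 → ok
  c2: data parity 0, sent cp 0 → ok
Exactly one row (r2) and one column (c0) fail → the flipped bit is at their intersection.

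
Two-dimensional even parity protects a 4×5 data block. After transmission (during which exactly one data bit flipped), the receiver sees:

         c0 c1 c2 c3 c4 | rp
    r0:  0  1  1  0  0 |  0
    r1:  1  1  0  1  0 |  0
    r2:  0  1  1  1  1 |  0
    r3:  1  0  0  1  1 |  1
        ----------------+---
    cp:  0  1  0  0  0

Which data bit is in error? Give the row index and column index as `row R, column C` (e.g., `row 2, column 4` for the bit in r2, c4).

Recompute each row's even parity and compare to rp:
  r0: data parity 0, sent rp 0 → ok
  r1: data parity 1, sent rp 0 → mismatch
  r2: data parity 0, sent rp 0 → ok
  r3: data parity 1, sent rp 1 → ok
Recompute each column's even parity and compare to cp:
  c0: data parity 0, sent cp 0 → ok
  c1: data parity 1, sent cp 1 → ok
  c2: data parity 0, sent cp 0 → ok
  c3: data parity 1, sent cp 0 → mismatch
  c4: data parity 0, sent cp 0 → ok
Exactly one row (r1) and one column (c3) fail → the flipped bit is at their intersection.

row 1, column 3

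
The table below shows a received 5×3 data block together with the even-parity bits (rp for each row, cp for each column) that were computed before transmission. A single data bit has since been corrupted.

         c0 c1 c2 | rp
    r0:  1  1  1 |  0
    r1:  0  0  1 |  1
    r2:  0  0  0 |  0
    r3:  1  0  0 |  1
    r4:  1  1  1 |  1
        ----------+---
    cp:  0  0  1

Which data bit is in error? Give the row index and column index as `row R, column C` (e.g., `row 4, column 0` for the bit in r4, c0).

row 0, column 0

Recompute each row's even parity and compare to rp:
  r0: data parity 1, sent rp 0 → mismatch
  r1: data parity 1, sent rp 1 → ok
  r2: data parity 0, sent rp 0 → ok
  r3: data parity 1, sent rp 1 → ok
  r4: data parity 1, sent rp 1 → ok
Recompute each column's even parity and compare to cp:
  c0: data parity 1, sent cp 0 → mismatch
  c1: data parity 0, sent cp 0 → ok
  c2: data parity 1, sent cp 1 → ok
Exactly one row (r0) and one column (c0) fail → the flipped bit is at their intersection.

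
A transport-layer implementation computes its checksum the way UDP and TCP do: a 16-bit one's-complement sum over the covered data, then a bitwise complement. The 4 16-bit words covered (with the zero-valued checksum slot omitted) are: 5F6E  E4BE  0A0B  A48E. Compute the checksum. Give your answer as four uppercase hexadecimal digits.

One's-complement addition (fold any carry out of bit 15 back into bit 0):
  0x5F6E + 0xE4BE = 0x1442C → wrap carry → 0x442D
  0x442D + 0x0A0B = 0x04E38
  0x4E38 + 0xA48E = 0x0F2C6
One's-complement sum = 0xF2C6.
Checksum = ~0xF2C6 & 0xFFFF = 0x0D39.

0D39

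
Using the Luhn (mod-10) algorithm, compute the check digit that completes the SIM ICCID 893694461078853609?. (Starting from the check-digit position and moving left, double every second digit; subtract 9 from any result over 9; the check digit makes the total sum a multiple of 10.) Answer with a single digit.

4

Partial digits right→left: 9 0 6 3 5 8 8 7 0 1 6 4 4 9 6 3 9 8
Double every second digit counting from the check-digit position (so the 1st, 3rd, 5th, ... of the partial from the right).
  doubled (with −9 where >9): 9 3 1 7 0 3 8 3 9 → sum 43
  kept as-is: 0 3 8 7 1 4 9 3 8 → sum 43
Total = 43 + 43 = 86.
Check digit = (10 − (86 mod 10)) mod 10 = 4.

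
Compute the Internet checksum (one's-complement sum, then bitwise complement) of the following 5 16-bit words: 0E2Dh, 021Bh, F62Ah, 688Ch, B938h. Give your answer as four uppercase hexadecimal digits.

One's-complement addition (fold any carry out of bit 15 back into bit 0):
  0x0E2D + 0x021B = 0x01048
  0x1048 + 0xF62A = 0x10672 → wrap carry → 0x0673
  0x0673 + 0x688C = 0x06EFF
  0x6EFF + 0xB938 = 0x12837 → wrap carry → 0x2838
One's-complement sum = 0x2838.
Checksum = ~0x2838 & 0xFFFF = 0xD7C7.

D7C7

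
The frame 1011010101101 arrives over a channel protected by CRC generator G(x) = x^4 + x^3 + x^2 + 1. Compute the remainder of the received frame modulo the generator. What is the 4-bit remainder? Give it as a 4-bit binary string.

Modulo-2 division of 1011010101101 by 11101:
  pos 0: 10110 XOR 11101 = 01011
  pos 1: 10111 XOR 11101 = 01010
  pos 2: 10100 XOR 11101 = 01001
  pos 3: 10011 XOR 11101 = 01110
  pos 4: 11100 XOR 11101 = 00001
  pos 8: 11101 XOR 11101 = 00000
Remainder = 0000 (zero — the frame passes the CRC check).

0000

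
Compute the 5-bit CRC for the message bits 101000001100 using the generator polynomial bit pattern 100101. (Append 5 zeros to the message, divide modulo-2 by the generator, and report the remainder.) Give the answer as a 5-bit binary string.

Append 5 zeros: 10100000110000000. Divide by 100101 (XOR where the leading bit is 1):
  pos 0: 101000 XOR 100101 = 001101
  pos 2: 110100 XOR 100101 = 010001
  pos 3: 100011 XOR 100101 = 000110
  pos 6: 110100 XOR 100101 = 010001
  pos 7: 100010 XOR 100101 = 000111
  pos 10: 111000 XOR 100101 = 011101
  pos 11: 111010 XOR 100101 = 011111
Remainder (last 5 bits) = 11111. This is the CRC / FCS.

11111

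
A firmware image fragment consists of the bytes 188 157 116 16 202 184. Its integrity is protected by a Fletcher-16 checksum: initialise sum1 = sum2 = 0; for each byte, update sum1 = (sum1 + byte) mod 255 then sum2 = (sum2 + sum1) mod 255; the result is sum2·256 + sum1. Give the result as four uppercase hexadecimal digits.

Running sums (mod 255):
  after byte 0 (188): sum1=188, sum2=188
  after byte 1 (157): sum1=90, sum2=23
  after byte 2 (116): sum1=206, sum2=229
  after byte 3 (16): sum1=222, sum2=196
  after byte 4 (202): sum1=169, sum2=110
  after byte 5 (184): sum1=98, sum2=208
Checksum = sum2·256 + sum1 = 208·256 + 98 = 53346 = 0xD062.

D062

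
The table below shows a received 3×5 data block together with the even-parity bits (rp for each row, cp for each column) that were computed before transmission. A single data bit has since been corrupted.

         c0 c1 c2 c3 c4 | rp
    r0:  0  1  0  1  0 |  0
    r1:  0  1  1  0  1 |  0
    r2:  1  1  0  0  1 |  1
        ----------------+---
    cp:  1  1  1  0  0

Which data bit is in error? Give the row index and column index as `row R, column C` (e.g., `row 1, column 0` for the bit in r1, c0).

row 1, column 3

Recompute each row's even parity and compare to rp:
  r0: data parity 0, sent rp 0 → ok
  r1: data parity 1, sent rp 0 → mismatch
  r2: data parity 1, sent rp 1 → ok
Recompute each column's even parity and compare to cp:
  c0: data parity 1, sent cp 1 → ok
  c1: data parity 1, sent cp 1 → ok
  c2: data parity 1, sent cp 1 → ok
  c3: data parity 1, sent cp 0 → mismatch
  c4: data parity 0, sent cp 0 → ok
Exactly one row (r1) and one column (c3) fail → the flipped bit is at their intersection.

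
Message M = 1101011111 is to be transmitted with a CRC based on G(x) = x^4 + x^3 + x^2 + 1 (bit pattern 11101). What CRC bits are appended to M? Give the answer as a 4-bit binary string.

Append 4 zeros: 11010111110000. Divide by 11101 (XOR where the leading bit is 1):
  pos 0: 11010 XOR 11101 = 00111
  pos 2: 11111 XOR 11101 = 00010
  pos 5: 10111 XOR 11101 = 01010
  pos 6: 10100 XOR 11101 = 01001
  pos 7: 10010 XOR 11101 = 01111
  pos 8: 11110 XOR 11101 = 00011
Remainder (last 4 bits) = 0110. This is the CRC / FCS.

0110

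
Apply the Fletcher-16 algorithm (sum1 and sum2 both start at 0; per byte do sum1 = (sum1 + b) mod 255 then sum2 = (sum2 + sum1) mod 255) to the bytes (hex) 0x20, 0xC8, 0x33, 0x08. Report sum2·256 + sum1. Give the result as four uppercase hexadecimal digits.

4924

Running sums (mod 255):
  after byte 0 (0x20): sum1=32, sum2=32
  after byte 1 (0xC8): sum1=232, sum2=9
  after byte 2 (0x33): sum1=28, sum2=37
  after byte 3 (0x08): sum1=36, sum2=73
Checksum = sum2·256 + sum1 = 73·256 + 36 = 18724 = 0x4924.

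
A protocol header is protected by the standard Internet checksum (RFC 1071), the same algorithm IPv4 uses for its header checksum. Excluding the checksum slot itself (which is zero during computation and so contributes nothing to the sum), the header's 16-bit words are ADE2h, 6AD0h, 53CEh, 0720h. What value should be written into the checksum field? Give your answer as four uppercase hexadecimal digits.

8C5E

One's-complement addition (fold any carry out of bit 15 back into bit 0):
  0xADE2 + 0x6AD0 = 0x118B2 → wrap carry → 0x18B3
  0x18B3 + 0x53CE = 0x06C81
  0x6C81 + 0x0720 = 0x073A1
One's-complement sum = 0x73A1.
Checksum = ~0x73A1 & 0xFFFF = 0x8C5E.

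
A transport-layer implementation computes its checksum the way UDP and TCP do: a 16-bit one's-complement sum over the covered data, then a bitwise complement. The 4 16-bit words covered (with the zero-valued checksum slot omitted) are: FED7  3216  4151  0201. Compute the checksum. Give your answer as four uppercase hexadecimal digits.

One's-complement addition (fold any carry out of bit 15 back into bit 0):
  0xFED7 + 0x3216 = 0x130ED → wrap carry → 0x30EE
  0x30EE + 0x4151 = 0x0723F
  0x723F + 0x0201 = 0x07440
One's-complement sum = 0x7440.
Checksum = ~0x7440 & 0xFFFF = 0x8BBF.

8BBF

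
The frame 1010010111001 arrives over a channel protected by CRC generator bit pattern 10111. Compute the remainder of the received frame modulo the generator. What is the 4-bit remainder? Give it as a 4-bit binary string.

Modulo-2 division of 1010010111001 by 10111:
  pos 0: 10100 XOR 10111 = 00011
  pos 3: 11101 XOR 10111 = 01010
  pos 4: 10101 XOR 10111 = 00010
  pos 7: 10100 XOR 10111 = 00011
Remainder = 0111 (nonzero — an error is detected).

0111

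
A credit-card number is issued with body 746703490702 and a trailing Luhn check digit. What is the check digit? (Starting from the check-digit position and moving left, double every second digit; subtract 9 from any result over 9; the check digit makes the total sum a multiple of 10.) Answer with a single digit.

Partial digits right→left: 2 0 7 0 9 4 3 0 7 6 4 7
Double every second digit counting from the check-digit position (so the 1st, 3rd, 5th, ... of the partial from the right).
  doubled (with −9 where >9): 4 5 9 6 5 8 → sum 37
  kept as-is: 0 0 4 0 6 7 → sum 17
Total = 37 + 17 = 54.
Check digit = (10 − (54 mod 10)) mod 10 = 6.

6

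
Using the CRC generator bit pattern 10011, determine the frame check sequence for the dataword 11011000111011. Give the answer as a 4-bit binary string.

0011

Append 4 zeros: 110110001110110000. Divide by 10011 (XOR where the leading bit is 1):
  pos 0: 11011 XOR 10011 = 01000
  pos 1: 10000 XOR 10011 = 00011
  pos 4: 11001 XOR 10011 = 01010
  pos 5: 10101 XOR 10011 = 00110
  pos 7: 11010 XOR 10011 = 01001
  pos 8: 10011 XOR 10011 = 00000
  pos 13: 10000 XOR 10011 = 00011
Remainder (last 4 bits) = 0011. This is the CRC / FCS.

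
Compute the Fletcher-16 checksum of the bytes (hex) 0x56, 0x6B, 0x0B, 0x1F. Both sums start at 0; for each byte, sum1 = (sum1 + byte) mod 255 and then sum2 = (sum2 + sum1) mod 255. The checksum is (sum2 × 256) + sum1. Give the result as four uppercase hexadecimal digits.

Running sums (mod 255):
  after byte 0 (0x56): sum1=86, sum2=86
  after byte 1 (0x6B): sum1=193, sum2=24
  after byte 2 (0x0B): sum1=204, sum2=228
  after byte 3 (0x1F): sum1=235, sum2=208
Checksum = sum2·256 + sum1 = 208·256 + 235 = 53483 = 0xD0EB.

D0EB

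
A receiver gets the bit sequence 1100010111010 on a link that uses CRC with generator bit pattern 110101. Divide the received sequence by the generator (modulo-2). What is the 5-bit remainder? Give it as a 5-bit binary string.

Modulo-2 division of 1100010111010 by 110101:
  pos 0: 110001 XOR 110101 = 000100
  pos 3: 100011 XOR 110101 = 010110
  pos 4: 101101 XOR 110101 = 011000
  pos 5: 110000 XOR 110101 = 000101
Remainder = 10110 (nonzero — an error is detected).

10110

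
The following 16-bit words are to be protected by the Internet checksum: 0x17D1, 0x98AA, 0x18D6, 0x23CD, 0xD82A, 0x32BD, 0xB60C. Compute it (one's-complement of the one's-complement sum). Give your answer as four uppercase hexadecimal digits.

One's-complement addition (fold any carry out of bit 15 back into bit 0):
  0x17D1 + 0x98AA = 0x0B07B
  0xB07B + 0x18D6 = 0x0C951
  0xC951 + 0x23CD = 0x0ED1E
  0xED1E + 0xD82A = 0x1C548 → wrap carry → 0xC549
  0xC549 + 0x32BD = 0x0F806
  0xF806 + 0xB60C = 0x1AE12 → wrap carry → 0xAE13
One's-complement sum = 0xAE13.
Checksum = ~0xAE13 & 0xFFFF = 0x51EC.

51EC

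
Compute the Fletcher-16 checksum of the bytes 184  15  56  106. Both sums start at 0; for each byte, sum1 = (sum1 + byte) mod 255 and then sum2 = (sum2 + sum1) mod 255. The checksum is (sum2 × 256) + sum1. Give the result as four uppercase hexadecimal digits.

Running sums (mod 255):
  after byte 0 (184): sum1=184, sum2=184
  after byte 1 (15): sum1=199, sum2=128
  after byte 2 (56): sum1=0, sum2=128
  after byte 3 (106): sum1=106, sum2=234
Checksum = sum2·256 + sum1 = 234·256 + 106 = 60010 = 0xEA6A.

EA6A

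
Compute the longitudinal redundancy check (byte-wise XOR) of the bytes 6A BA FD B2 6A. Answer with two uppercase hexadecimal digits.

F5

XOR the bytes together:
  start with 0x6A
  0x6A ⊕ 0xBA = 0xD0
  0xD0 ⊕ 0xFD = 0x2D
  0x2D ⊕ 0xB2 = 0x9F
  0x9F ⊕ 0x6A = 0xF5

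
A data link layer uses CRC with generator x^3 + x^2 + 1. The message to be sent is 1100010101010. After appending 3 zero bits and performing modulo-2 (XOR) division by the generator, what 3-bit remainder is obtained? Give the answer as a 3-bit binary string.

101

Append 3 zeros: 1100010101010000. Divide by 1101 (XOR where the leading bit is 1):
  pos 0: 1100 XOR 1101 = 0001
  pos 3: 1010 XOR 1101 = 0111
  pos 4: 1111 XOR 1101 = 0010
  pos 6: 1001 XOR 1101 = 0100
  pos 7: 1000 XOR 1101 = 0101
  pos 8: 1011 XOR 1101 = 0110
  pos 9: 1100 XOR 1101 = 0001
  pos 12: 1000 XOR 1101 = 0101
Remainder (last 3 bits) = 101. This is the CRC / FCS.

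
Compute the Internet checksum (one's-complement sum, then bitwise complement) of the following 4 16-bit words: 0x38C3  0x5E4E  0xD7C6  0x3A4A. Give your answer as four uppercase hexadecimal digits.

One's-complement addition (fold any carry out of bit 15 back into bit 0):
  0x38C3 + 0x5E4E = 0x09711
  0x9711 + 0xD7C6 = 0x16ED7 → wrap carry → 0x6ED8
  0x6ED8 + 0x3A4A = 0x0A922
One's-complement sum = 0xA922.
Checksum = ~0xA922 & 0xFFFF = 0x56DD.

56DD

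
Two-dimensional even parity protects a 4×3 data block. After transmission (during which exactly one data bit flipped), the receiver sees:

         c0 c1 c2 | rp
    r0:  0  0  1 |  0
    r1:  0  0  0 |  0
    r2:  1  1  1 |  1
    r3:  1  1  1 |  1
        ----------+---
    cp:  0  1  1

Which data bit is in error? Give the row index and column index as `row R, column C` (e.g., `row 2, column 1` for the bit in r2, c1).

row 0, column 1

Recompute each row's even parity and compare to rp:
  r0: data parity 1, sent rp 0 → mismatch
  r1: data parity 0, sent rp 0 → ok
  r2: data parity 1, sent rp 1 → ok
  r3: data parity 1, sent rp 1 → ok
Recompute each column's even parity and compare to cp:
  c0: data parity 0, sent cp 0 → ok
  c1: data parity 0, sent cp 1 → mismatch
  c2: data parity 1, sent cp 1 → ok
Exactly one row (r0) and one column (c1) fail → the flipped bit is at their intersection.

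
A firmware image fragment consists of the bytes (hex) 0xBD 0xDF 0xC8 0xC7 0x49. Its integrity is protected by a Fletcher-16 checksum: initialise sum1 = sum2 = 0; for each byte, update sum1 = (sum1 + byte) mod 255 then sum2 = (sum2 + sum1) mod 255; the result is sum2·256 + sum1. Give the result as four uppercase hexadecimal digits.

Running sums (mod 255):
  after byte 0 (0xBD): sum1=189, sum2=189
  after byte 1 (0xDF): sum1=157, sum2=91
  after byte 2 (0xC8): sum1=102, sum2=193
  after byte 3 (0xC7): sum1=46, sum2=239
  after byte 4 (0x49): sum1=119, sum2=103
Checksum = sum2·256 + sum1 = 103·256 + 119 = 26487 = 0x6777.

6777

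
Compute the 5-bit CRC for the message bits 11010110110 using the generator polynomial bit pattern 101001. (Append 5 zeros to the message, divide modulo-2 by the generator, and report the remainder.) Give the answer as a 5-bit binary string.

01010

Append 5 zeros: 1101011011000000. Divide by 101001 (XOR where the leading bit is 1):
  pos 0: 110101 XOR 101001 = 011100
  pos 1: 111001 XOR 101001 = 010000
  pos 2: 100000 XOR 101001 = 001001
  pos 4: 100111 XOR 101001 = 001110
  pos 6: 111000 XOR 101001 = 010001
  pos 7: 100010 XOR 101001 = 001011
  pos 9: 101100 XOR 101001 = 000101
Remainder (last 5 bits) = 01010. This is the CRC / FCS.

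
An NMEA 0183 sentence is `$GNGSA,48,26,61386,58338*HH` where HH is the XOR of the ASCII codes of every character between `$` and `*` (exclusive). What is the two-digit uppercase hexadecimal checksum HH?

XOR the ASCII codes of the payload characters:
  'G' = 0x47 → acc = 0x47
  'N' = 0x4E → acc = 0x09
  'G' = 0x47 → acc = 0x4E
  'S' = 0x53 → acc = 0x1D
  'A' = 0x41 → acc = 0x5C
  ',' = 0x2C → acc = 0x70
  '4' = 0x34 → acc = 0x44
  '8' = 0x38 → acc = 0x7C
  ',' = 0x2C → acc = 0x50
  '2' = 0x32 → acc = 0x62
  '6' = 0x36 → acc = 0x54
  ',' = 0x2C → acc = 0x78
  '6' = 0x36 → acc = 0x4E
  '1' = 0x31 → acc = 0x7F
  '3' = 0x33 → acc = 0x4C
  '8' = 0x38 → acc = 0x74
  '6' = 0x36 → acc = 0x42
  ',' = 0x2C → acc = 0x6E
  '5' = 0x35 → acc = 0x5B
  '8' = 0x38 → acc = 0x63
  '3' = 0x33 → acc = 0x50
  '3' = 0x33 → acc = 0x63
  '8' = 0x38 → acc = 0x5B
Checksum = 0x5B.

5B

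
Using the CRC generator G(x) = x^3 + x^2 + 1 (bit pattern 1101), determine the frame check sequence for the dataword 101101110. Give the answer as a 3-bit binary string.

Append 3 zeros: 101101110000. Divide by 1101 (XOR where the leading bit is 1):
  pos 0: 1011 XOR 1101 = 0110
  pos 1: 1100 XOR 1101 = 0001
  pos 4: 1111 XOR 1101 = 0010
  pos 6: 1000 XOR 1101 = 0101
  pos 7: 1010 XOR 1101 = 0111
  pos 8: 1110 XOR 1101 = 0011
Remainder (last 3 bits) = 011. This is the CRC / FCS.

011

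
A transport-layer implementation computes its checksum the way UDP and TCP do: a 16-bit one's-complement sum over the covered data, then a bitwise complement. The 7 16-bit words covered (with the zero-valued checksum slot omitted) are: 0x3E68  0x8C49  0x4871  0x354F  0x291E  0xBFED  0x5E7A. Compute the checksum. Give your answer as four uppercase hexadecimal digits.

7007

One's-complement addition (fold any carry out of bit 15 back into bit 0):
  0x3E68 + 0x8C49 = 0x0CAB1
  0xCAB1 + 0x4871 = 0x11322 → wrap carry → 0x1323
  0x1323 + 0x354F = 0x04872
  0x4872 + 0x291E = 0x07190
  0x7190 + 0xBFED = 0x1317D → wrap carry → 0x317E
  0x317E + 0x5E7A = 0x08FF8
One's-complement sum = 0x8FF8.
Checksum = ~0x8FF8 & 0xFFFF = 0x7007.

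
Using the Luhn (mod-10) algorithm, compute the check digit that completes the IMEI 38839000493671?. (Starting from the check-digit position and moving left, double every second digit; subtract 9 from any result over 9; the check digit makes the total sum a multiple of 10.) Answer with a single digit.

9

Partial digits right→left: 1 7 6 3 9 4 0 0 0 9 3 8 8 3
Double every second digit counting from the check-digit position (so the 1st, 3rd, 5th, ... of the partial from the right).
  doubled (with −9 where >9): 2 3 9 0 0 6 7 → sum 27
  kept as-is: 7 3 4 0 9 8 3 → sum 34
Total = 27 + 34 = 61.
Check digit = (10 − (61 mod 10)) mod 10 = 9.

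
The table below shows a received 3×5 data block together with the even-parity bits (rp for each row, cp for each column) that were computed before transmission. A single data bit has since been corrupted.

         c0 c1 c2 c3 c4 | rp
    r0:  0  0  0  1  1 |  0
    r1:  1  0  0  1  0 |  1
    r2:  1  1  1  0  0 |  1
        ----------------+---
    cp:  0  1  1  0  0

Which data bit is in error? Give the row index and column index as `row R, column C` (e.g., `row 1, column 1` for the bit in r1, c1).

row 1, column 4

Recompute each row's even parity and compare to rp:
  r0: data parity 0, sent rp 0 → ok
  r1: data parity 0, sent rp 1 → mismatch
  r2: data parity 1, sent rp 1 → ok
Recompute each column's even parity and compare to cp:
  c0: data parity 0, sent cp 0 → ok
  c1: data parity 1, sent cp 1 → ok
  c2: data parity 1, sent cp 1 → ok
  c3: data parity 0, sent cp 0 → ok
  c4: data parity 1, sent cp 0 → mismatch
Exactly one row (r1) and one column (c4) fail → the flipped bit is at their intersection.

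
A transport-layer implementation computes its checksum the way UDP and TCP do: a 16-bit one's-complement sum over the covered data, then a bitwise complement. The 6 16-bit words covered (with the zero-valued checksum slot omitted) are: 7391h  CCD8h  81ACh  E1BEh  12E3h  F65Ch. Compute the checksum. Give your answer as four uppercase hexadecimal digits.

One's-complement addition (fold any carry out of bit 15 back into bit 0):
  0x7391 + 0xCCD8 = 0x14069 → wrap carry → 0x406A
  0x406A + 0x81AC = 0x0C216
  0xC216 + 0xE1BE = 0x1A3D4 → wrap carry → 0xA3D5
  0xA3D5 + 0x12E3 = 0x0B6B8
  0xB6B8 + 0xF65C = 0x1AD14 → wrap carry → 0xAD15
One's-complement sum = 0xAD15.
Checksum = ~0xAD15 & 0xFFFF = 0x52EA.

52EA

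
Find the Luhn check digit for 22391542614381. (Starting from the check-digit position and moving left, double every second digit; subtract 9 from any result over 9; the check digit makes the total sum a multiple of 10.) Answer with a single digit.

4

Partial digits right→left: 1 8 3 4 1 6 2 4 5 1 9 3 2 2
Double every second digit counting from the check-digit position (so the 1st, 3rd, 5th, ... of the partial from the right).
  doubled (with −9 where >9): 2 6 2 4 1 9 4 → sum 28
  kept as-is: 8 4 6 4 1 3 2 → sum 28
Total = 28 + 28 = 56.
Check digit = (10 − (56 mod 10)) mod 10 = 4.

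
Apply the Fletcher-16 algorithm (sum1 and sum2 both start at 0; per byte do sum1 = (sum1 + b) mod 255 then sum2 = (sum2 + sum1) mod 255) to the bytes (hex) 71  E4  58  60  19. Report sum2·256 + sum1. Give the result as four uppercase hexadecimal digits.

Running sums (mod 255):
  after byte 0 (71): sum1=113, sum2=113
  after byte 1 (E4): sum1=86, sum2=199
  after byte 2 (58): sum1=174, sum2=118
  after byte 3 (60): sum1=15, sum2=133
  after byte 4 (19): sum1=40, sum2=173
Checksum = sum2·256 + sum1 = 173·256 + 40 = 44328 = 0xAD28.

AD28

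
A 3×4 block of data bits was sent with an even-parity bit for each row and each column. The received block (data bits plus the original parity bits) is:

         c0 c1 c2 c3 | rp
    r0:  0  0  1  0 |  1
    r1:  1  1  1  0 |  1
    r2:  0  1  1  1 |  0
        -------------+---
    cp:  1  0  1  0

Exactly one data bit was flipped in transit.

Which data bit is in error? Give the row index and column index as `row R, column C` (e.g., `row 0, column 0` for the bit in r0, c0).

Recompute each row's even parity and compare to rp:
  r0: data parity 1, sent rp 1 → ok
  r1: data parity 1, sent rp 1 → ok
  r2: data parity 1, sent rp 0 → mismatch
Recompute each column's even parity and compare to cp:
  c0: data parity 1, sent cp 1 → ok
  c1: data parity 0, sent cp 0 → ok
  c2: data parity 1, sent cp 1 → ok
  c3: data parity 1, sent cp 0 → mismatch
Exactly one row (r2) and one column (c3) fail → the flipped bit is at their intersection.

row 2, column 3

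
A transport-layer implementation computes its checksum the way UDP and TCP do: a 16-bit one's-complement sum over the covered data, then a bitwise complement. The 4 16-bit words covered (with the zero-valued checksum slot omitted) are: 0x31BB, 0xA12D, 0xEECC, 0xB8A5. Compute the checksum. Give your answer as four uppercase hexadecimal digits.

85A4

One's-complement addition (fold any carry out of bit 15 back into bit 0):
  0x31BB + 0xA12D = 0x0D2E8
  0xD2E8 + 0xEECC = 0x1C1B4 → wrap carry → 0xC1B5
  0xC1B5 + 0xB8A5 = 0x17A5A → wrap carry → 0x7A5B
One's-complement sum = 0x7A5B.
Checksum = ~0x7A5B & 0xFFFF = 0x85A4.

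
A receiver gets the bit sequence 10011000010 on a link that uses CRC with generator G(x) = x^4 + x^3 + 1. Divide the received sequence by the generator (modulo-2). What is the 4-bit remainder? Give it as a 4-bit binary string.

Modulo-2 division of 10011000010 by 11001:
  pos 0: 10011 XOR 11001 = 01010
  pos 1: 10100 XOR 11001 = 01101
  pos 2: 11010 XOR 11001 = 00011
  pos 5: 11001 XOR 11001 = 00000
Remainder = 0000 (zero — the frame passes the CRC check).

0000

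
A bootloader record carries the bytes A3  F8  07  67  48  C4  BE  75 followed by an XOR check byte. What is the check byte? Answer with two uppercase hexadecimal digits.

7C

XOR the bytes together:
  start with 0xA3
  0xA3 ⊕ 0xF8 = 0x5B
  0x5B ⊕ 0x07 = 0x5C
  0x5C ⊕ 0x67 = 0x3B
  0x3B ⊕ 0x48 = 0x73
  0x73 ⊕ 0xC4 = 0xB7
  0xB7 ⊕ 0xBE = 0x09
  0x09 ⊕ 0x75 = 0x7C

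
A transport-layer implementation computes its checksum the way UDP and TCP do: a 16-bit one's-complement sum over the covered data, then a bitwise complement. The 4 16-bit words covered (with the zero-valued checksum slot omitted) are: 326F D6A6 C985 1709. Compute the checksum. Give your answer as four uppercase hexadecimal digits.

165B

One's-complement addition (fold any carry out of bit 15 back into bit 0):
  0x326F + 0xD6A6 = 0x10915 → wrap carry → 0x0916
  0x0916 + 0xC985 = 0x0D29B
  0xD29B + 0x1709 = 0x0E9A4
One's-complement sum = 0xE9A4.
Checksum = ~0xE9A4 & 0xFFFF = 0x165B.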